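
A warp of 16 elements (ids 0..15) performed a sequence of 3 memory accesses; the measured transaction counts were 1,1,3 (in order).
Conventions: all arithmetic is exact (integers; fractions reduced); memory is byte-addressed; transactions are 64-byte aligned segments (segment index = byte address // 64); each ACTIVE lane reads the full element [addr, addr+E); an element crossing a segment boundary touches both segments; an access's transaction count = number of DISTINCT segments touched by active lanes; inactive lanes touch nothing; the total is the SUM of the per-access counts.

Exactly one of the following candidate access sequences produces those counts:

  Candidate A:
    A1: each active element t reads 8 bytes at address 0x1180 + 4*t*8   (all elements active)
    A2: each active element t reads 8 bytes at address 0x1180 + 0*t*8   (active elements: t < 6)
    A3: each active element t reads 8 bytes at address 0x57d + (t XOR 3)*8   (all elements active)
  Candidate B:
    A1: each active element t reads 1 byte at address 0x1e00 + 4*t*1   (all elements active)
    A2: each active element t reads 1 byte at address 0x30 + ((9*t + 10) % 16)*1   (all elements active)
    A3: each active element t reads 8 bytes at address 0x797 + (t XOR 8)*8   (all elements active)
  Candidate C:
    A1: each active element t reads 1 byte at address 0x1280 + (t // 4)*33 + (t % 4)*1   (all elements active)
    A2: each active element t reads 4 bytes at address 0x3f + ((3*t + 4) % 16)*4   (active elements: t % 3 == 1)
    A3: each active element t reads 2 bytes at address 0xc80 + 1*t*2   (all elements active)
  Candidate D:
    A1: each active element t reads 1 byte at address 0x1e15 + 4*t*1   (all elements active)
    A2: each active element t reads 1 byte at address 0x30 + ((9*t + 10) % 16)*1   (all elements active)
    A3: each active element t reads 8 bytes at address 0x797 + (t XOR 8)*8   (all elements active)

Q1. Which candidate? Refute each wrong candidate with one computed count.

A: A1 gives 8 transactions, not 1
C: A1 gives 2 transactions, not 1
D: A1 gives 2 transactions, not 1
B: all counts match (1,1,3)

Answer: B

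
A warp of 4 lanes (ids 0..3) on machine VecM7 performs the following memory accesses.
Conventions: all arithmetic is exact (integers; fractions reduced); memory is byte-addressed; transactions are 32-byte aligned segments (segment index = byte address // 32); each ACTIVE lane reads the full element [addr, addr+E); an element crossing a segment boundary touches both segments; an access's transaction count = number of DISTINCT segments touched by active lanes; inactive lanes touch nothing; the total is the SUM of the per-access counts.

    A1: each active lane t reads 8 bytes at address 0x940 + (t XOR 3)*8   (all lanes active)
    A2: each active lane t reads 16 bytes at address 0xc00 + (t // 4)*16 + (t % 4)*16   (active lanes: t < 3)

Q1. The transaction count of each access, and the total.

A1: 1 transaction
A2: 2 transactions

Answer: 1,2; total 3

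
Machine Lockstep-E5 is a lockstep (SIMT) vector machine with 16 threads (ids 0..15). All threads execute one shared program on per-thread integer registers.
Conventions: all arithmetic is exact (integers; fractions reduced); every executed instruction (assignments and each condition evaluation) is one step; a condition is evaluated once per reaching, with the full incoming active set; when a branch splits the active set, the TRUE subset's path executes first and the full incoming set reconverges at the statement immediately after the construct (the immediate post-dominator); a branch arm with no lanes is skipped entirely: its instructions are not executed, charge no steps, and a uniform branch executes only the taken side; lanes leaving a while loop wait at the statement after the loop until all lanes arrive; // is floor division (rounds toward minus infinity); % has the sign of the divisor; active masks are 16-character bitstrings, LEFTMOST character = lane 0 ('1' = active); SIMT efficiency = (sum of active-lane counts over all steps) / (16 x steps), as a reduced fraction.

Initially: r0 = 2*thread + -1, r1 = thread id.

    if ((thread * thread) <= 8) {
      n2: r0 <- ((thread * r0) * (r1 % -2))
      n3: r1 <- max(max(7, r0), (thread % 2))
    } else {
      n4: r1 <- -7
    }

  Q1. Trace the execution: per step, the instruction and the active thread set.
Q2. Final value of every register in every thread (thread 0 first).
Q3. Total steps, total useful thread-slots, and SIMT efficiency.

step 0: eval ((thread * thread) <= 8) 1111111111111111
step 1: r0 <- ((thread * r0) * (r1 % -2)) 1110000000000000
step 2: r1 <- max(max(7, r0), (thread % 2)) 1110000000000000
step 3: r1 <- -7                     0001111111111111

Answer: 4 steps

r0: 0,-1,0,5,7,9,11,13,15,17,19,21,23,25,27,29
r1: 7,7,7,-7,-7,-7,-7,-7,-7,-7,-7,-7,-7,-7,-7,-7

steps = 4; useful = 35; efficiency = 35/64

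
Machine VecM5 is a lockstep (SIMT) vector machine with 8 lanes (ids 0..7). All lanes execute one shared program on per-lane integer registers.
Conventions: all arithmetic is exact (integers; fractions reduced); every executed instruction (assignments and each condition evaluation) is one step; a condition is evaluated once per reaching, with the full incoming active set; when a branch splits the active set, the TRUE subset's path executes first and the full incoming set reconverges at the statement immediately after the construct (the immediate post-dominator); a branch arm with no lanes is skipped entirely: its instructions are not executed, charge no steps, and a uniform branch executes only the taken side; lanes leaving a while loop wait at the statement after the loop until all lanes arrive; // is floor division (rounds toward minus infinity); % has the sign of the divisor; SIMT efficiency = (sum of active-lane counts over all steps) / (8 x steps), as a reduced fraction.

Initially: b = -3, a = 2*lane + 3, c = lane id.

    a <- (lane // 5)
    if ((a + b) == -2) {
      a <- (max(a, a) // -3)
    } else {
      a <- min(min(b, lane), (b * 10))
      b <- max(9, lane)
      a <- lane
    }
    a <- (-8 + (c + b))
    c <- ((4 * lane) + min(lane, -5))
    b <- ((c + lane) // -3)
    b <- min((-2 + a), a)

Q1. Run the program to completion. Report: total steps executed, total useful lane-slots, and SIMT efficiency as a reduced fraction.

Answer: 10 steps, 66 useful, 33/40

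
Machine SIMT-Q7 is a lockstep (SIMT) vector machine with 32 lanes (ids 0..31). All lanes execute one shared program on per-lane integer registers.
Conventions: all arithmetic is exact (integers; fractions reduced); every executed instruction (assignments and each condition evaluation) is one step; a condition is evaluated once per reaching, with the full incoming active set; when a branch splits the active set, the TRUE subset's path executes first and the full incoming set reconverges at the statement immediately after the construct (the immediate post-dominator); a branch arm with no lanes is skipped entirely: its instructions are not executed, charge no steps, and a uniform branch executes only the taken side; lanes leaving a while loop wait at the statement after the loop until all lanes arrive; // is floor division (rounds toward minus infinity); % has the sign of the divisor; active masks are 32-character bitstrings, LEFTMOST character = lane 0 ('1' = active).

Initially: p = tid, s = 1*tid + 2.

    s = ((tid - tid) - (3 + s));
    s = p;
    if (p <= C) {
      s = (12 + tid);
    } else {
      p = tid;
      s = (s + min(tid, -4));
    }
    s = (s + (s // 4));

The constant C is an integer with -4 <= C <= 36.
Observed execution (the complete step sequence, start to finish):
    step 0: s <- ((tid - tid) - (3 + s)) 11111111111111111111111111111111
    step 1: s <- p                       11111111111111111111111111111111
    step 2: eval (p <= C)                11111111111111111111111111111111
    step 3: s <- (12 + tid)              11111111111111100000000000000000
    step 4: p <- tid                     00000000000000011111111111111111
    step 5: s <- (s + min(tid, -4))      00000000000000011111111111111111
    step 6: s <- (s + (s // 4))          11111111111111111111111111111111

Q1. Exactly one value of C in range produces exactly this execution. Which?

Answer: C = 14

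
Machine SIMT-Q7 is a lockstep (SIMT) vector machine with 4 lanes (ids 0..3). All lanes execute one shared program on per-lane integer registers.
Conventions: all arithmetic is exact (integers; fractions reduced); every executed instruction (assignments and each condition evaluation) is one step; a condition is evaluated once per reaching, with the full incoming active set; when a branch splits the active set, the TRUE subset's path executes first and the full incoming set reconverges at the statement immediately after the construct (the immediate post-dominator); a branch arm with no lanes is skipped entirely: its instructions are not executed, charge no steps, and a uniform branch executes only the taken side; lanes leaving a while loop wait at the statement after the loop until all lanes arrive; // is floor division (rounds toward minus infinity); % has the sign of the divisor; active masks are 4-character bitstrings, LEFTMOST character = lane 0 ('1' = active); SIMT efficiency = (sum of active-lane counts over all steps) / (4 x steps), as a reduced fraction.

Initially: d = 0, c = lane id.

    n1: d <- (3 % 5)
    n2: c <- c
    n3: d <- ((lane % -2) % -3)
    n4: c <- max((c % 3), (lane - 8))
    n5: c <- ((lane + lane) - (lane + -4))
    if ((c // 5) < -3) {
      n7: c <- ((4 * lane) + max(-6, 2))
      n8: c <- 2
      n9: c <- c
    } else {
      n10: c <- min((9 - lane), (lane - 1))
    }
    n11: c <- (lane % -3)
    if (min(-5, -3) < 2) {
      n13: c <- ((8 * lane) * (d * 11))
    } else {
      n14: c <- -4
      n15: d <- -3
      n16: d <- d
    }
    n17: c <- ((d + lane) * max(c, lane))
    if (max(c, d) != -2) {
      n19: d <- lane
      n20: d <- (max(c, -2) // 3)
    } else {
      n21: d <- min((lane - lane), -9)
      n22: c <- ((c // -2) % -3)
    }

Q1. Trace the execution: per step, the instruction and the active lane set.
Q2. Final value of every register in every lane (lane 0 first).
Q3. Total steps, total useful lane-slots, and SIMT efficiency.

step 0: d <- (3 % 5)                 1111
step 1: c <- c                       1111
step 2: d <- ((lane % -2) % -3)      1111
step 3: c <- max((c % 3), (lane - 8)) 1111
step 4: c <- ((lane + lane) - (lane + -4)) 1111
step 5: eval ((c // 5) < -3)         1111
step 6: c <- min((9 - lane), (lane - 1)) 1111
step 7: c <- (lane % -3)             1111
step 8: eval (min(-5, -3) < 2)       1111
step 9: c <- ((8 * lane) * (d * 11)) 1111
step 10: c <- ((d + lane) * max(c, lane)) 1111
step 11: eval (max(c, d) != -2)       1111
step 12: d <- lane                    1111
step 13: d <- (max(c, -2) // 3)       1111

Answer: 14 steps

d: 0,0,1,2
c: 0,0,4,6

steps = 14; useful = 56; efficiency = 56/56 = 1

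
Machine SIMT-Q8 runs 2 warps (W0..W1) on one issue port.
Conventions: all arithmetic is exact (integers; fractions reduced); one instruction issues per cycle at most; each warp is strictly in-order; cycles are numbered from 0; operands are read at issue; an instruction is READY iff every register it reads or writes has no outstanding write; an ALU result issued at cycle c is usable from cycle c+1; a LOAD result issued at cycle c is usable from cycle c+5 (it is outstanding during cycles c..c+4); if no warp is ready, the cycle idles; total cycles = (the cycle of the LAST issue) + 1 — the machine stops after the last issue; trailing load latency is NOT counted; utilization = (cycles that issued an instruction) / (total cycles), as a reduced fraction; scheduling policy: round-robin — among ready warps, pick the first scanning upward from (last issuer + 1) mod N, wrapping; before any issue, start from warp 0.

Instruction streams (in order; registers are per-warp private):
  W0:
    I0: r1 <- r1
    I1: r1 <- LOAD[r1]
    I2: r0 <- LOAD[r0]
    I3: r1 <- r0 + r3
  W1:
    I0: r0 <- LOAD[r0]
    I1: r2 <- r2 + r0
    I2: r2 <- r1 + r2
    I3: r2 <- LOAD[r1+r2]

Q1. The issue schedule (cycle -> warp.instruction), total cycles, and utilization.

cycle 0: W0.I0
cycle 1: W1.I0
cycle 2: W0.I1
cycle 3: W0.I2
cycle 4: idle
cycle 5: idle
cycle 6: W1.I1
cycle 7: W1.I2
cycle 8: W0.I3
cycle 9: W1.I3

Answer: 10 cycles, utilization 4/5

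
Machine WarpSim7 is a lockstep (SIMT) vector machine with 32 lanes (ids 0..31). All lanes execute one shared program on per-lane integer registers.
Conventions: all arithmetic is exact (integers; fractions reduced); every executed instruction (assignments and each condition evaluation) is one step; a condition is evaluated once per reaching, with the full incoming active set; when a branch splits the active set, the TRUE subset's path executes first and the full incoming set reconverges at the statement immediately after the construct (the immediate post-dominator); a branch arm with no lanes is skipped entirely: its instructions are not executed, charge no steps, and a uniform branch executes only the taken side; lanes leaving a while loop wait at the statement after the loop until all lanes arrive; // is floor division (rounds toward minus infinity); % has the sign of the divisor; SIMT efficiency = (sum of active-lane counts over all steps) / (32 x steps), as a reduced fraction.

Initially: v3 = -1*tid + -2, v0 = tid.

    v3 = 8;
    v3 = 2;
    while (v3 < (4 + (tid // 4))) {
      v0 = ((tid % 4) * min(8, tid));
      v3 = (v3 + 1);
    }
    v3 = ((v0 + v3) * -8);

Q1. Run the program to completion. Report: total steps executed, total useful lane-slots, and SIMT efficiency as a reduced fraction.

Answer: 31 steps, 656 useful, 41/62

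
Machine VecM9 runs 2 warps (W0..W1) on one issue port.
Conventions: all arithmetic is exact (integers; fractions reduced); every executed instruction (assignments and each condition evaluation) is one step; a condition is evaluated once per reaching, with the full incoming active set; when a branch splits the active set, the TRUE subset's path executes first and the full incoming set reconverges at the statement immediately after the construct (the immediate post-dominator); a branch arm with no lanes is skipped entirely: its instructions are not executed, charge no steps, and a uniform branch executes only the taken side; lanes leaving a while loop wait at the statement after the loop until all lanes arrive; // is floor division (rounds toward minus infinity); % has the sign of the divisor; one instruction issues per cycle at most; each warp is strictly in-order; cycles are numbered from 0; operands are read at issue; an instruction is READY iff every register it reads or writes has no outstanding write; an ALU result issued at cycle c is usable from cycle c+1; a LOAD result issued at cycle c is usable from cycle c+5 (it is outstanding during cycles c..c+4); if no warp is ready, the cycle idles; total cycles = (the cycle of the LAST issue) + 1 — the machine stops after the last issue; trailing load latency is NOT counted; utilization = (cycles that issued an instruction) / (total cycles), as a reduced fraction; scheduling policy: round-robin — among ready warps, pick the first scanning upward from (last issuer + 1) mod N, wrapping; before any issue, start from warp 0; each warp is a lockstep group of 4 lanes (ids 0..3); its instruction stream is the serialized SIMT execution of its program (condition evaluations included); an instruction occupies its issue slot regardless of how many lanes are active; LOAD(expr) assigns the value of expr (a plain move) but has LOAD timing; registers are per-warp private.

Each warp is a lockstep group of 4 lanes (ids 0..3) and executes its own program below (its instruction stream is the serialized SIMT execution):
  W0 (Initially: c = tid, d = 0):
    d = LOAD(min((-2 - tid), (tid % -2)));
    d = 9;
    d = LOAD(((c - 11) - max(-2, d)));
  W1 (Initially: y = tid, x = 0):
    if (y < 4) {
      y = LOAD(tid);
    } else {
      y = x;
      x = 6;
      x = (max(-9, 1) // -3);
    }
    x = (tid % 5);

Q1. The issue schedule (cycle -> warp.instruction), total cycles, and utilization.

cycle 0: W0.I0
cycle 1: W1.I0
cycle 2: W1.I1
cycle 3: W1.I2
cycle 4: idle
cycle 5: W0.I1
cycle 6: W0.I2

Answer: 7 cycles, utilization 6/7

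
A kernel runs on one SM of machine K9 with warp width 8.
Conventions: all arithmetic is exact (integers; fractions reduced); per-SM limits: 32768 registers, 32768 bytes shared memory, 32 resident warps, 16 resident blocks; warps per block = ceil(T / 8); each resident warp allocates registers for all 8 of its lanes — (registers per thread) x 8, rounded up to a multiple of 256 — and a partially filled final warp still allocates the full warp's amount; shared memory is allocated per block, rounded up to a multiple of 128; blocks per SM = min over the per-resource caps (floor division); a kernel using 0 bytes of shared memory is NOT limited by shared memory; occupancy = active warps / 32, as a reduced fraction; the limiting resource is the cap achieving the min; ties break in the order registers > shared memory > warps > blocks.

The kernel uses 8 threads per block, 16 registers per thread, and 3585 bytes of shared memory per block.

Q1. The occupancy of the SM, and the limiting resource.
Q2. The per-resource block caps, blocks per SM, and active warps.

Answer: occupancy 1/4, limited by shared memory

registers: 128 blocks
shared memory: 8 blocks
warps: 32 blocks
blocks: 16 blocks

Answer: 8 blocks, 8 active warps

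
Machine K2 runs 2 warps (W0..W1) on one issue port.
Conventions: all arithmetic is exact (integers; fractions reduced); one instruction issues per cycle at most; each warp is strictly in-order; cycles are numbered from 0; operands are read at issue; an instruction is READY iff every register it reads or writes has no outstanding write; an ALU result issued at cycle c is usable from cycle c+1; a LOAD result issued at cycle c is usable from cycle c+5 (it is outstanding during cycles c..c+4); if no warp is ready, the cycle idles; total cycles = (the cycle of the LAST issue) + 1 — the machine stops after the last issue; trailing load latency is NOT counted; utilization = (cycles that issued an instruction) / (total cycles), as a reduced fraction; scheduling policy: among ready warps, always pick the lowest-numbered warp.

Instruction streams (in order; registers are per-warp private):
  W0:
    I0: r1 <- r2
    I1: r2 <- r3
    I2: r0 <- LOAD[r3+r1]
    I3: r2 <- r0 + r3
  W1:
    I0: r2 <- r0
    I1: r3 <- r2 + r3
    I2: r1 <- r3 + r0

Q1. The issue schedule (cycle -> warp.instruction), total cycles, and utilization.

cycle 0: W0.I0
cycle 1: W0.I1
cycle 2: W0.I2
cycle 3: W1.I0
cycle 4: W1.I1
cycle 5: W1.I2
cycle 6: idle
cycle 7: W0.I3

Answer: 8 cycles, utilization 7/8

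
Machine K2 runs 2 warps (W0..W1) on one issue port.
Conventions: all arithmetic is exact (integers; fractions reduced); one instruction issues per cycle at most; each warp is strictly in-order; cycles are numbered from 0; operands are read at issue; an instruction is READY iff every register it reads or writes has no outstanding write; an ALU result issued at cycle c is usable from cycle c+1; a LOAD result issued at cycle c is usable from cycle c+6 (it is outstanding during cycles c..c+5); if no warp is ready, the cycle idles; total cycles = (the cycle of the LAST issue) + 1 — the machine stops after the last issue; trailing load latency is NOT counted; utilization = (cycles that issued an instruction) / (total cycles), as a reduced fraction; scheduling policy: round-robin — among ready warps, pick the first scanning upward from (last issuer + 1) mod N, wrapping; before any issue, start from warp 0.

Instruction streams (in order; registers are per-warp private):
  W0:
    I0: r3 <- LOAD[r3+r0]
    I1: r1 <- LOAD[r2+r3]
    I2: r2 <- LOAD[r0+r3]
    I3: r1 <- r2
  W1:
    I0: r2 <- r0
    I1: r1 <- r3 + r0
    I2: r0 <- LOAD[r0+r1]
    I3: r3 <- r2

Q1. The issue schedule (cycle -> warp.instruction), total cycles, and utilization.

cycle 0: W0.I0
cycle 1: W1.I0
cycle 2: W1.I1
cycle 3: W1.I2
cycle 4: W1.I3
cycle 5: idle
cycle 6: W0.I1
cycle 7: W0.I2
cycle 8: idle
cycle 9: idle
cycle 10: idle
cycle 11: idle
cycle 12: idle
cycle 13: W0.I3

Answer: 14 cycles, utilization 4/7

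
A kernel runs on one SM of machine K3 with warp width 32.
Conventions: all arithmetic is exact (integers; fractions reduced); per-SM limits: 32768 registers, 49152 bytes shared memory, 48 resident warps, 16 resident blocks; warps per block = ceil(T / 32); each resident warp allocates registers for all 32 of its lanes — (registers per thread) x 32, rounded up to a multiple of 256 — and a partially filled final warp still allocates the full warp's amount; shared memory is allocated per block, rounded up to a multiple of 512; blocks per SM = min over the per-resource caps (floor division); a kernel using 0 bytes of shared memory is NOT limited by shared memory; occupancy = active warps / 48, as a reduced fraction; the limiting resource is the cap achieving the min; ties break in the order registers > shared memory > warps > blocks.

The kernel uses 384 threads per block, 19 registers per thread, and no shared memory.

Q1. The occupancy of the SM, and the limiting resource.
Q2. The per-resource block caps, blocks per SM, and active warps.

Answer: occupancy 3/4, limited by registers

registers: 3 blocks
shared memory: no limit (kernel uses none)
warps: 4 blocks
blocks: 16 blocks

Answer: 3 blocks, 36 active warps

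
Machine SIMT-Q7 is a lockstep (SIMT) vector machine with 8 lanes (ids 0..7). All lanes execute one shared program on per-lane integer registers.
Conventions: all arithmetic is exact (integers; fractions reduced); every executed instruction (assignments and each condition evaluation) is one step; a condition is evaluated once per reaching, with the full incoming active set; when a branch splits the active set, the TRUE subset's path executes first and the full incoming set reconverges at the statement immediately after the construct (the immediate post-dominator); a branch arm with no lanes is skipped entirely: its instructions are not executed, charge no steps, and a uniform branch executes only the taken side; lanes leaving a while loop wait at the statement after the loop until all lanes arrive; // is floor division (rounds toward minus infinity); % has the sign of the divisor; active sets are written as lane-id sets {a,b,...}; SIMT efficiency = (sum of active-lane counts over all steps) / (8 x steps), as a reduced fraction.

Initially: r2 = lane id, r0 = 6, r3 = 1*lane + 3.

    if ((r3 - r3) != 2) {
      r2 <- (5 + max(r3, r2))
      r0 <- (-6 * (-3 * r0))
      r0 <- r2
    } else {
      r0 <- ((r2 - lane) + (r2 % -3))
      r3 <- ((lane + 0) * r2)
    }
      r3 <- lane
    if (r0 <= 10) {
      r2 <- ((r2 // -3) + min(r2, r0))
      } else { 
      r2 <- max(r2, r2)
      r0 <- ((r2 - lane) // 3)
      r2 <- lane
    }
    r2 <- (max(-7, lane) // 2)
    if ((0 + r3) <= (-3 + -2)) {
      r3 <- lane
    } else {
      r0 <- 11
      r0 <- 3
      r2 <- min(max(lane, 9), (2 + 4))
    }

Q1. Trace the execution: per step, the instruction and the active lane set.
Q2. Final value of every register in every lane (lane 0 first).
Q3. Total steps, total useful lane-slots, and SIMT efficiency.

step 0: eval ((r3 - r3) != 2)        {0,1,2,3,4,5,6,7}
step 1: r2 <- (5 + max(r3, r2))      {0,1,2,3,4,5,6,7}
step 2: r0 <- (-6 * (-3 * r0))       {0,1,2,3,4,5,6,7}
step 3: r0 <- r2                     {0,1,2,3,4,5,6,7}
step 4: r3 <- lane                   {0,1,2,3,4,5,6,7}
step 5: eval (r0 <= 10)              {0,1,2,3,4,5,6,7}
step 6: r2 <- ((r2 // -3) + min(r2, r0)) {0,1,2}
step 7: r2 <- max(r2, r2)            {3,4,5,6,7}
step 8: r0 <- ((r2 - lane) // 3)     {3,4,5,6,7}
step 9: r2 <- lane                   {3,4,5,6,7}
step 10: r2 <- (max(-7, lane) // 2)   {0,1,2,3,4,5,6,7}
step 11: eval ((0 + r3) <= (-3 + -2)) {0,1,2,3,4,5,6,7}
step 12: r0 <- 11                     {0,1,2,3,4,5,6,7}
step 13: r0 <- 3                      {0,1,2,3,4,5,6,7}
step 14: r2 <- min(max(lane, 9), (2 + 4)) {0,1,2,3,4,5,6,7}

Answer: 15 steps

r2: 6,6,6,6,6,6,6,6
r0: 3,3,3,3,3,3,3,3
r3: 0,1,2,3,4,5,6,7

steps = 15; useful = 106; efficiency = 106/120 = 53/60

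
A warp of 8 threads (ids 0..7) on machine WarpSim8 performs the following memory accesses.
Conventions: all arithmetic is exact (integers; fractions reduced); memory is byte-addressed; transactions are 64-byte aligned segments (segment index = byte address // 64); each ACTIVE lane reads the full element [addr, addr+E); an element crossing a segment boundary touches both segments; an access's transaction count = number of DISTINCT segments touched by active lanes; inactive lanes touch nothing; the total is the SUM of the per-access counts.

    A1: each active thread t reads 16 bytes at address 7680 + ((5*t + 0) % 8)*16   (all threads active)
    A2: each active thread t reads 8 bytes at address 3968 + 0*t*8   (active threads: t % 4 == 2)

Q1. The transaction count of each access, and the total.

A1: 2 transactions
A2: 1 transaction

Answer: 2,1; total 3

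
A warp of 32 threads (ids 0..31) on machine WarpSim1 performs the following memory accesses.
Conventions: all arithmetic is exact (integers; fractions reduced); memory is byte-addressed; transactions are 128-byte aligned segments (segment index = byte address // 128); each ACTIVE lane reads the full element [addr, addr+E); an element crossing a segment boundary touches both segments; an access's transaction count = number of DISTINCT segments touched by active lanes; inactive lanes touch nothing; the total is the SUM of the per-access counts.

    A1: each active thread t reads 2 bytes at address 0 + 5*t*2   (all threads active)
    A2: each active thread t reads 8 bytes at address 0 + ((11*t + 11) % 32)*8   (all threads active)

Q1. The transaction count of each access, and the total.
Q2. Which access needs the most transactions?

A1: 3 transactions
A2: 2 transactions

Answer: 3,2; total 5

Answer: A1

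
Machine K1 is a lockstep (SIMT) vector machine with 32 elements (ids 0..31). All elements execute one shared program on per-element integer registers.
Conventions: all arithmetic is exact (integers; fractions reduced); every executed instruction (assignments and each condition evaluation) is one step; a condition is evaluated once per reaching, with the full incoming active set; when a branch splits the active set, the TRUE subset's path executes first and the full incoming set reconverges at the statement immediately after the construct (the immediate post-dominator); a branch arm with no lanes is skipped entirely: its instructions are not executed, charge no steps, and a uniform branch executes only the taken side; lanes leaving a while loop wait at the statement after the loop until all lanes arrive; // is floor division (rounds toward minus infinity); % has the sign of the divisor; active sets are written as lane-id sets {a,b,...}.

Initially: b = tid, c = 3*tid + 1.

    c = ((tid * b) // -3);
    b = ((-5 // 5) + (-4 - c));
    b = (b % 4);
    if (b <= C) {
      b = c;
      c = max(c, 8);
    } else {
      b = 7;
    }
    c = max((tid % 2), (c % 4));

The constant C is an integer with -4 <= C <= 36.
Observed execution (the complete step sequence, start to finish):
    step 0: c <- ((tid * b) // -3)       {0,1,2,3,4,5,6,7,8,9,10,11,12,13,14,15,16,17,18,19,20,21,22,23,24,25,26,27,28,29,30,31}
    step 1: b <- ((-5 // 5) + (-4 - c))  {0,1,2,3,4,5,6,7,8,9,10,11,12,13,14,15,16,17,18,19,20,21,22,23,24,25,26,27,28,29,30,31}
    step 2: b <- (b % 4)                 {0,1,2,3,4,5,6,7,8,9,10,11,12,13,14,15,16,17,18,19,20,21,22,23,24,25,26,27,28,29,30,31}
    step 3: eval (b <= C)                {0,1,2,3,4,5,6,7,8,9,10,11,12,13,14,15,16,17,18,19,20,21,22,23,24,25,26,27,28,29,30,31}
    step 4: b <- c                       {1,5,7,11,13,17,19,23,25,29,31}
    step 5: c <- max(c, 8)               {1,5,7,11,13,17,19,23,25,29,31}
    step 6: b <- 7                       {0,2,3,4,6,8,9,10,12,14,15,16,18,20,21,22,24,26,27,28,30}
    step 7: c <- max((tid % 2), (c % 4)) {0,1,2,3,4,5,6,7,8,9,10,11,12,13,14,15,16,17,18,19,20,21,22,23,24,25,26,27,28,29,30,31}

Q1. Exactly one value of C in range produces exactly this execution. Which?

Answer: C = 0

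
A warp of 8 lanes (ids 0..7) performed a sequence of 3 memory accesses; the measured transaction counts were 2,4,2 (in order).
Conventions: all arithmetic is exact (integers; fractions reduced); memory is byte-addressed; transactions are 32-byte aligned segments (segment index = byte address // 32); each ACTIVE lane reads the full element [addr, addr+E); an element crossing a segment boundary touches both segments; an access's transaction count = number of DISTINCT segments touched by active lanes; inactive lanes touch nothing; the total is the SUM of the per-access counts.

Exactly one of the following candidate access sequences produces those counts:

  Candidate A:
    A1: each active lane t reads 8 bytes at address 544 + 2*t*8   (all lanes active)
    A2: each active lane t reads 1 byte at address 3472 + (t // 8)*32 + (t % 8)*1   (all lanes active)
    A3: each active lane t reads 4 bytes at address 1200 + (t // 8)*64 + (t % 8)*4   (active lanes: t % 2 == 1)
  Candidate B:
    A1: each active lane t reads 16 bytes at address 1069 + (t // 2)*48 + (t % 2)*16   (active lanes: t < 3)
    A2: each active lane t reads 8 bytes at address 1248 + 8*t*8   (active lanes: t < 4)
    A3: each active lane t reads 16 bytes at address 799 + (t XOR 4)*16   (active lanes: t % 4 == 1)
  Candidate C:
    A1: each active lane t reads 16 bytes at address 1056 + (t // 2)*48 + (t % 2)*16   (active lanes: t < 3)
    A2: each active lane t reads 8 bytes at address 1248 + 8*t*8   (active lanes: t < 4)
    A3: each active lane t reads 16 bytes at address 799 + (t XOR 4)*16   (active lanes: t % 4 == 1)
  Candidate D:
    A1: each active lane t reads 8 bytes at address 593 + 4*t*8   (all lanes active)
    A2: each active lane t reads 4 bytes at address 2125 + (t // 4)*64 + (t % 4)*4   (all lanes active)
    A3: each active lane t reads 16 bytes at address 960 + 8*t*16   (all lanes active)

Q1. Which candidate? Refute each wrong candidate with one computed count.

A: A1 gives 4 transactions, not 2
B: A1 gives 3 transactions, not 2
D: A1 gives 8 transactions, not 2
C: all counts match (2,4,2)

Answer: C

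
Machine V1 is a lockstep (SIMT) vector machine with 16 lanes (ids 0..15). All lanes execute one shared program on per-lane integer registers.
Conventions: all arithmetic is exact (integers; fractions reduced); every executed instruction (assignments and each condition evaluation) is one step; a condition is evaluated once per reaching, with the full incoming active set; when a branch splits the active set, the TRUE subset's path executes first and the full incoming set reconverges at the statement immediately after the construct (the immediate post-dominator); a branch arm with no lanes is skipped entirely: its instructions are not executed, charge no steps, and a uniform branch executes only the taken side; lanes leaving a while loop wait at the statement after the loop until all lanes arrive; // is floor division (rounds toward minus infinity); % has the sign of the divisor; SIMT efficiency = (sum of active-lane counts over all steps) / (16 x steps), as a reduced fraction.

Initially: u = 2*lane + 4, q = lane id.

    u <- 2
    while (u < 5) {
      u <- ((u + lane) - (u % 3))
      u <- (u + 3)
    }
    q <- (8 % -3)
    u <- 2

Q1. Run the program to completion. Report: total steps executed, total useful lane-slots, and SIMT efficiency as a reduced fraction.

Answer: 10 steps, 118 useful, 59/80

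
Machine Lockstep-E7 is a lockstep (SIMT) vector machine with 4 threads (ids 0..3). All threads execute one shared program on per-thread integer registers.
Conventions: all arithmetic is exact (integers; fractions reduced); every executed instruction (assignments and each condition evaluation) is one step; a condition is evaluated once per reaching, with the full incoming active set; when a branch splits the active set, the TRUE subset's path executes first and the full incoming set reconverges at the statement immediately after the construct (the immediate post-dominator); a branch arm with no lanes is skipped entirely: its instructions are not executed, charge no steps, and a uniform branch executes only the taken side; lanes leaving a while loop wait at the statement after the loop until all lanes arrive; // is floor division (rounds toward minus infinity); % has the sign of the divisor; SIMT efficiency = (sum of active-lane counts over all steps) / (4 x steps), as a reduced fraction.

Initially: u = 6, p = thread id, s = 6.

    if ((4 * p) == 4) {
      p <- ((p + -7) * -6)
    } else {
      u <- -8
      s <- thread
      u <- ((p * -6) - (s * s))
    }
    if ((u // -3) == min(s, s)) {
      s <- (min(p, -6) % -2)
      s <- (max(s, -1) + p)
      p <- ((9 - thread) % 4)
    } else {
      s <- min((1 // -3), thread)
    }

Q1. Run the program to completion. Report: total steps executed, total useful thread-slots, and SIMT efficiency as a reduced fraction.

Answer: 10 steps, 24 useful, 3/5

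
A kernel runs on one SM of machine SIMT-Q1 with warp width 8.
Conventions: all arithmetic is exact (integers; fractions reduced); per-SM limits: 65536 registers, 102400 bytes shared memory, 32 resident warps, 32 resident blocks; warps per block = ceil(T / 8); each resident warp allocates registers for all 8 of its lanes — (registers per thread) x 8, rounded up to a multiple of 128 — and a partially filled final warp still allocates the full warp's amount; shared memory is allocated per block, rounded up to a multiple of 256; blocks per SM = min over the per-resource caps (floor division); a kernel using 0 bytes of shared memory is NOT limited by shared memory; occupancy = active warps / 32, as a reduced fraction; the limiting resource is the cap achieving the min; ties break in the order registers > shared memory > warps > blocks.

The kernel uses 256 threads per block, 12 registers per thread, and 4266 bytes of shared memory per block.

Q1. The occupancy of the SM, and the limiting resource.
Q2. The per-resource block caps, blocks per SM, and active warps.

Answer: occupancy 1, limited by warps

registers: 16 blocks
shared memory: 23 blocks
warps: 1 block
blocks: 32 blocks

Answer: 1 block, 32 active warps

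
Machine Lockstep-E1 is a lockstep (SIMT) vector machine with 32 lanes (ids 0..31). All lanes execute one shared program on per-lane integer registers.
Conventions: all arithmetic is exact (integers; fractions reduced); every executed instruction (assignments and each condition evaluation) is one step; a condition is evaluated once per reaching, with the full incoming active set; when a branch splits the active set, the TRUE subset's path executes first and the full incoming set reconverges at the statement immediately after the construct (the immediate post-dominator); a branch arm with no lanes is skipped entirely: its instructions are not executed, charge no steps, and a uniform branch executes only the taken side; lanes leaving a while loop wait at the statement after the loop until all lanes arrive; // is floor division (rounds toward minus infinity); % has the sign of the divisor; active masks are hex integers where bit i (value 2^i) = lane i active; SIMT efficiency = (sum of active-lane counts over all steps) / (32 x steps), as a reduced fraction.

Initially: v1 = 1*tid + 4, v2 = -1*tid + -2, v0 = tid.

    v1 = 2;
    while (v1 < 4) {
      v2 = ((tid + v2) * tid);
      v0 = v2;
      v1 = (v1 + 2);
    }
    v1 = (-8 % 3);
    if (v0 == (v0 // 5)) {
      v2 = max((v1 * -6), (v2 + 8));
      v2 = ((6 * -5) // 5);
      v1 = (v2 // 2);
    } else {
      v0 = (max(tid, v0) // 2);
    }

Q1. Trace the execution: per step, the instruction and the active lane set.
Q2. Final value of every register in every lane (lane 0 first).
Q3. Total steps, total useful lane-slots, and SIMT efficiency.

step 0: v1 <- 2                      0xffffffff
step 1: eval (v1 < 4)                0xffffffff
step 2: v2 <- ((tid + v2) * tid)     0xffffffff
step 3: v0 <- v2                     0xffffffff
step 4: v1 <- (v1 + 2)               0xffffffff
step 5: eval (v1 < 4)                0xffffffff
step 6: v1 <- (-8 % 3)               0xffffffff
step 7: eval (v0 == (v0 // 5))       0xffffffff
step 8: v2 <- max((v1 * -6), (v2 + 8)) 0x00000001
step 9: v2 <- ((6 * -5) // 5)        0x00000001
step 10: v1 <- (v2 // 2)              0x00000001
step 11: v0 <- (max(tid, v0) // 2)    0xfffffffe

Answer: 12 steps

v1: -3,1,1,1,1,1,1,1,1,1,1,1,1,1,1,1,1,1,1,1,1,1,1,1,1,1,1,1,1,1,1,1
v2: -6,-2,-4,-6,-8,-10,-12,-14,-16,-18,-20,-22,-24,-26,-28,-30,-32,-34,-36,-38,-40,-42,-44,-46,-48,-50,-52,-54,-56,-58,-60,-62
v0: 0,0,1,1,2,2,3,3,4,4,5,5,6,6,7,7,8,8,9,9,10,10,11,11,12,12,13,13,14,14,15,15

steps = 12; useful = 290; efficiency = 290/384 = 145/192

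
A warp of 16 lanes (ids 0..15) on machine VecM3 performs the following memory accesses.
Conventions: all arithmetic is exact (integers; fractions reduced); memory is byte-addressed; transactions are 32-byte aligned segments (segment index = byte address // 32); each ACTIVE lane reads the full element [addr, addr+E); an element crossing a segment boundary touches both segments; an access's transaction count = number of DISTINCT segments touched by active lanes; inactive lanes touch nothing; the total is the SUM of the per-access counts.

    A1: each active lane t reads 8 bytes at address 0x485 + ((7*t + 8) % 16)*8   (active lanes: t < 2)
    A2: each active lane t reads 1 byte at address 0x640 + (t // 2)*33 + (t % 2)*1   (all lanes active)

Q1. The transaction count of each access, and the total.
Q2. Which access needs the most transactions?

A1: 3 transactions
A2: 8 transactions

Answer: 3,8; total 11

Answer: A2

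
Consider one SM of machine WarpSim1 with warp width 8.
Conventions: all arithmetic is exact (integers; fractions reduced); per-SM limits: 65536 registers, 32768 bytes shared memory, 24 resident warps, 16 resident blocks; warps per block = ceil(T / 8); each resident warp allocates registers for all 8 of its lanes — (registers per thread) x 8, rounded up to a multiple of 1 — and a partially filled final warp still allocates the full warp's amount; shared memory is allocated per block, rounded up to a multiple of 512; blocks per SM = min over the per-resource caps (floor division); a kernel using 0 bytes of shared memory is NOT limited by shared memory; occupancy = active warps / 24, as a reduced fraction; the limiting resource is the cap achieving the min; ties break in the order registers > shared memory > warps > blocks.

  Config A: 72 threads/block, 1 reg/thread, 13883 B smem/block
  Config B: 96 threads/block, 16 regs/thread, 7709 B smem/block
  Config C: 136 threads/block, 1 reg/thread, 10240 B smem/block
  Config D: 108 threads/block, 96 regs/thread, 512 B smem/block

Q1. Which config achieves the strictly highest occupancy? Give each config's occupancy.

occupancies: A 3/4, B 1, C 17/24, D 7/12

Answer: B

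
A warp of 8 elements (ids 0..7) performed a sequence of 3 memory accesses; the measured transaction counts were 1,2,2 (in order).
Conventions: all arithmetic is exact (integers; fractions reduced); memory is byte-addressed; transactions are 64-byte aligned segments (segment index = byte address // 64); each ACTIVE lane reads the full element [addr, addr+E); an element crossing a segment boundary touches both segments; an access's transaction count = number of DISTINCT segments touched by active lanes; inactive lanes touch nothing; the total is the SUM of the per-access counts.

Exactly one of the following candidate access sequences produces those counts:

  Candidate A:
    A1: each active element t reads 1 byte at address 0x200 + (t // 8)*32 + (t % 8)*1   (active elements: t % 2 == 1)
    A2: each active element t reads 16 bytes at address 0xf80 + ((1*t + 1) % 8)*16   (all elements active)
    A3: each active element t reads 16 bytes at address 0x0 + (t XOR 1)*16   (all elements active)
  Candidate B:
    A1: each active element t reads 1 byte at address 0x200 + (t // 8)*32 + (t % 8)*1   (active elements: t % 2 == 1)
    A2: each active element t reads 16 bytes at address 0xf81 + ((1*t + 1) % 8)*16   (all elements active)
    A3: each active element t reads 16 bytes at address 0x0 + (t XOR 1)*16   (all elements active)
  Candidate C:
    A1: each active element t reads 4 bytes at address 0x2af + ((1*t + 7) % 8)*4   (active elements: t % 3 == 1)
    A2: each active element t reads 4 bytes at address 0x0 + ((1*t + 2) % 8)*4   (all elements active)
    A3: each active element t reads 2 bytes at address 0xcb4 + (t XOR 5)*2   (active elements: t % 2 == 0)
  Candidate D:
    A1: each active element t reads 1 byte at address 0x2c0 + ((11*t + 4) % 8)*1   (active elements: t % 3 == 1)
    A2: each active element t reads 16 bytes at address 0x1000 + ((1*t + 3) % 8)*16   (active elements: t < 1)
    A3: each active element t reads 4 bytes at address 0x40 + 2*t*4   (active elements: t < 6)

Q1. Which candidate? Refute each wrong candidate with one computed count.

B: A2 gives 3 transactions, not 2
C: A1 gives 2 transactions, not 1
D: A2 gives 1 transaction, not 2
A: all counts match (1,2,2)

Answer: A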